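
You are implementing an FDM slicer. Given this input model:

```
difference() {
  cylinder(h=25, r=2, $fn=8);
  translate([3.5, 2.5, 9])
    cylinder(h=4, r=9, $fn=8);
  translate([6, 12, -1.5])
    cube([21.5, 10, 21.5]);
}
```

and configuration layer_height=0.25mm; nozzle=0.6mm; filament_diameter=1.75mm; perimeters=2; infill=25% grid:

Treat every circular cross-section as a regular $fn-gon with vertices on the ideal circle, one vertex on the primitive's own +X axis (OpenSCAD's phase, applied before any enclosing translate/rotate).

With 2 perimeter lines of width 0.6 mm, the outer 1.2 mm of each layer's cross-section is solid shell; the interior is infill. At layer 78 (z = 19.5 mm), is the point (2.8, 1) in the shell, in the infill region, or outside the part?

At z = 19.5 mm: the r=2 cylinder gives a regular 8-gon of circumradius 2 (constant along its height); the cylinder at (3.5, 2.5) is absent (z outside [9, 13]); the cube at (6, 12) (footprint 21.5×10) is included at this height; Subtracting the remaining from the first: starting from the r=2 cylinder, the 21.5×10 cube at (6, 12) misses the remaining region (no effect) — 1 connected region. Overall, the cross-section is a single solid region. The nearest boundary edge runs (1.41, 1.41)→(2.00, 0.00); distance from the point to it = 1.12 mm. The point is not inside any of the regions above, so it lies outside the cross-section (1.12 mm from the nearest boundary).

outside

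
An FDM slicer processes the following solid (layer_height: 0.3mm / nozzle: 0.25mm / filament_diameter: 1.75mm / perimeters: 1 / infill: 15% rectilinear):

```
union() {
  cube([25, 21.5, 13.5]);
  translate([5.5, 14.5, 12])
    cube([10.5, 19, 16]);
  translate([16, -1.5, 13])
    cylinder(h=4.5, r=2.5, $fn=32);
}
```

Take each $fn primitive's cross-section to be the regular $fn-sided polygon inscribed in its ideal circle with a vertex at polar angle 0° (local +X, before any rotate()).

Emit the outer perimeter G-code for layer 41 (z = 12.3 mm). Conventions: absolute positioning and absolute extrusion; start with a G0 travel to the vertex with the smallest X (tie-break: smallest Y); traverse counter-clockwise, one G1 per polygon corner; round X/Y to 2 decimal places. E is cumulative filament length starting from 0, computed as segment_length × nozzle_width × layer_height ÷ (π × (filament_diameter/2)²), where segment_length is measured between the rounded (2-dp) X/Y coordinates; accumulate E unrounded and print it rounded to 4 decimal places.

At z = 12.3 mm: the 25×21.5 cube contributes its full rectangle; the 10.5×19 cube at (5.5, 14.5) contributes its full rectangle; the cylinder at (16, -1.5) is absent (z outside [13, 17.5]); Combining (union): the regions partially overlap (shared area 73.50 mm²), so overlapping operands fuse into one piece — 1 connected region. The outline is a single polygon with 8 vertices. Extrusion per mm of travel: 0.25 × 0.3 / (π × 0.875²) = 0.031181. Accumulating E over each segment gives final E = 3.6482.

G0 X0.00 Y0.00 Z12.30
G1 X25.00 Y0.00 E0.7795
G1 X25.00 Y21.50 E1.4499
G1 X16.00 Y21.50 E1.7306
G1 X16.00 Y33.50 E2.1047
G1 X5.50 Y33.50 E2.4321
G1 X5.50 Y21.50 E2.8063
G1 X0.00 Y21.50 E2.9778
G1 X0.00 Y0.00 E3.6482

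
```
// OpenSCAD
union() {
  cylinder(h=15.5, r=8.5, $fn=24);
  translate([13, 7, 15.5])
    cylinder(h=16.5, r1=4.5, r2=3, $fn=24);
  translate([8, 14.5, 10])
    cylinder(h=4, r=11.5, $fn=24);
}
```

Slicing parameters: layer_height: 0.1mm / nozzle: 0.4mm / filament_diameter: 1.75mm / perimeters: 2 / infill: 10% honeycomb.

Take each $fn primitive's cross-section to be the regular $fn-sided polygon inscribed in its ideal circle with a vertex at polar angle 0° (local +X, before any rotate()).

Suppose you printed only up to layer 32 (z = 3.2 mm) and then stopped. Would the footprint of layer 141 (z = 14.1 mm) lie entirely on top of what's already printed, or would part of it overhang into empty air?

Compare the two slices. At z = 3.2: the cylinder: section is a regular 24-gon, circumradius r=8.5 (area = (24/2)·8.500²·sin(360°/24) = 224.40 mm²); the cone at (13, 7) is not intersected at this z (z outside [15.5, 32]); the cylinder at (8, 14.5) does not reach this height (z outside [10, 14]); Combining (union): only the r=8.5 cylinder is present, so the union is just that shape — area = 224.40 mm². At z = 14.1: the r=8.5 cylinder gives a regular 24-gon of circumradius 8.5 (constant along its height) (area = (24/2)·8.500²·sin(360°/24) = 224.40 mm²); the cone at (13, 7) does not reach this height (z outside [15.5, 32]); the cylinder at (8, 14.5) is absent (z outside [10, 14]); Combining (union): only the r=8.5 cylinder is present, so the union is just that shape — area = 224.40 mm². Checking containment: the cross-section at z = 14.1 is a subset of the cross-section at z = 3.2.

entirely on top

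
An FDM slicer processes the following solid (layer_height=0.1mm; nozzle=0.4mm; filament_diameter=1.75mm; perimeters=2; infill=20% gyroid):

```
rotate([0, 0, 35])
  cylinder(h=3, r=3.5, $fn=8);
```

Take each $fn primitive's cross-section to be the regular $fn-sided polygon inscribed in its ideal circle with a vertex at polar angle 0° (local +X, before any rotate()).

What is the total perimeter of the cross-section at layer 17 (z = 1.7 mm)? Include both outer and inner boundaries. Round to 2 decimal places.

21.43 mm

At z = 1.7 mm: the r=3.5 cylinder contributes a regular 8-gon of circumradius 3.5 (perimeter = 2·8·3.500·sin(180°/8) = 21.43 mm); (whole slice rotated 35° about Z — lengths, areas and connectivity unchanged). Overall, the cross-section is a single solid region. Total boundary length (outer) = 21.43 mm.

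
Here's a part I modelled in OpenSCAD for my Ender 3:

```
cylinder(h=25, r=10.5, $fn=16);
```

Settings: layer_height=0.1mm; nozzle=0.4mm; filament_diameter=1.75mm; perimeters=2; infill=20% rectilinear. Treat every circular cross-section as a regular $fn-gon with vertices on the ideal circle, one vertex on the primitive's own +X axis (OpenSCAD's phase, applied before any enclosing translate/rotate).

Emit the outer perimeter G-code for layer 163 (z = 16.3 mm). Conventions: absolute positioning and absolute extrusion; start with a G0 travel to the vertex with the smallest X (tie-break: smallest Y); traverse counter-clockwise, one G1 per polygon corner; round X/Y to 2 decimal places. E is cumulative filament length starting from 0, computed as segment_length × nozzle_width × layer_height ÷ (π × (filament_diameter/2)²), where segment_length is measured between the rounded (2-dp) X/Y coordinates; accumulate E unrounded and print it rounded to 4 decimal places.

G0 X-10.50 Y0.00 Z16.30
G1 X-9.70 Y-4.02 E0.0682
G1 X-7.42 Y-7.42 E0.1362
G1 X-4.02 Y-9.70 E0.2043
G1 X0.00 Y-10.50 E0.2725
G1 X4.02 Y-9.70 E0.3406
G1 X7.42 Y-7.42 E0.4087
G1 X9.70 Y-4.02 E0.4768
G1 X10.50 Y0.00 E0.5450
G1 X9.70 Y4.02 E0.6131
G1 X7.42 Y7.42 E0.6812
G1 X4.02 Y9.70 E0.7493
G1 X0.00 Y10.50 E0.8175
G1 X-4.02 Y9.70 E0.8856
G1 X-7.42 Y7.42 E0.9537
G1 X-9.70 Y4.02 E1.0218
G1 X-10.50 Y0.00 E1.0899

At z = 16.3 mm: the cylinder: section is a regular 16-gon, circumradius r=10.5. The outline is a single polygon with 16 vertices. Extrusion per mm of travel: 0.4 × 0.1 / (π × 0.875²) = 0.016630. Accumulating E over each segment gives final E = 1.0899.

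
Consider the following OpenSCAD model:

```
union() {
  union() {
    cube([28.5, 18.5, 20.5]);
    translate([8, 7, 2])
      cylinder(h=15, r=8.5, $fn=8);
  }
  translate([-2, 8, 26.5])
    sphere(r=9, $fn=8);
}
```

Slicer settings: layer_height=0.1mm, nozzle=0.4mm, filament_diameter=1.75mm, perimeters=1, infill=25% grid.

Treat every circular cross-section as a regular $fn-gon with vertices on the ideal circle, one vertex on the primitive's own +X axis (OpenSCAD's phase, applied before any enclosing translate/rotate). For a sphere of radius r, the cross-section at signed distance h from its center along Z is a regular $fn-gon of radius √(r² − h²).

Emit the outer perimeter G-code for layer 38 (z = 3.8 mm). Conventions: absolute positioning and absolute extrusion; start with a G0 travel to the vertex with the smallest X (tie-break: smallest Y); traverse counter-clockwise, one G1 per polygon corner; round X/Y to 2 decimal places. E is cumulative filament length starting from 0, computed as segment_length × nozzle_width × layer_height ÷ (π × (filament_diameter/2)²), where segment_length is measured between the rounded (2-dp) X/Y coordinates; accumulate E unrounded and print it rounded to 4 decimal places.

At z = 3.8 mm: the cube is present — its section is the full 28.5×18.5 rectangle; the r=8.5 cylinder at (8, 7) gives a regular 8-gon of circumradius 8.5 (constant along its height); Merging all regions: the regions partially overlap (shared area 198.32 mm²), so overlapping operands fuse into one piece — 1 connected region; the sphere at (-2, 8) does not reach this height (|z−center|=22.700 > r=9); Combining (union): only the result so far is present, so the union is just that shape — 1 connected region. The outline is a single polygon with 10 vertices. Extrusion per mm of travel: 0.4 × 0.1 / (π × 0.875²) = 0.016630. Accumulating E over each segment gives final E = 1.5765.

G0 X-0.50 Y7.00 Z3.80
G1 X0.00 Y5.79 E0.0218
G1 X0.00 Y0.00 E0.1181
G1 X4.38 Y0.00 E0.1909
G1 X8.00 Y-1.50 E0.2561
G1 X11.62 Y0.00 E0.3212
G1 X28.50 Y0.00 E0.6019
G1 X28.50 Y18.50 E0.9096
G1 X0.00 Y18.50 E1.3836
G1 X0.00 Y8.21 E1.5547
G1 X-0.50 Y7.00 E1.5765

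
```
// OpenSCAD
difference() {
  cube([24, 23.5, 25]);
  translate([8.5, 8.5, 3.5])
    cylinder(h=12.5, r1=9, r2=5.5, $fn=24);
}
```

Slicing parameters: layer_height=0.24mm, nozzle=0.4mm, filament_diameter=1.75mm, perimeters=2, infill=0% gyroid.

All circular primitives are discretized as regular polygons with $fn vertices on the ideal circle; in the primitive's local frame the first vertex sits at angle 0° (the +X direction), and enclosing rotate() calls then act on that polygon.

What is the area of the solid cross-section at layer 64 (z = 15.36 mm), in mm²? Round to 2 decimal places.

463.83 mm²

At z = 15.36 mm: the cube (footprint 24×23.5) is included at this height (area 564.00 mm²); the cone at (8.5, 8.5) contributes a regular 24-gon of circumradius 5.679 (interpolated between r1=9 and r2=5.5 at t=0.949) (area = (24/2)·5.679²·sin(360°/24) = 100.17 mm²); Taking the first minus the rest: starting from the 24×23.5 cube (564.00 mm²), the cone at (8.5, 8.5) lies wholly inside it (removes its full 100.17 mm² and its 35.58 mm outline becomes a hole wall) — area = 463.83 mm². Overall, the cross-section is one region with 1 hole. Net area = 463.83 mm².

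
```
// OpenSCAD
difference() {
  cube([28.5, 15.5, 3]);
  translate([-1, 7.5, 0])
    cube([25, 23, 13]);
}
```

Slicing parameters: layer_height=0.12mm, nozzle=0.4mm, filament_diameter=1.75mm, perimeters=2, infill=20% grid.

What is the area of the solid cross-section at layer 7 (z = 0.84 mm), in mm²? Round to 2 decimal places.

249.75 mm²

At z = 0.84 mm: the 28.5×15.5 cube contributes its full rectangle (area 441.75 mm²); the cube at (-1, 7.5) is present — its section is the full 25×23 rectangle (area 575.00 mm²); Taking the first minus the rest: starting from the 28.5×15.5 cube (441.75 mm²), the 25×23 cube at (-1, 7.5) partially overlaps it — only the 192.00 mm² overlap (of its 575.00 mm²) is removed, clipping the outline — area = 249.75 mm². Overall, the cross-section is a single solid region. Net area = 249.75 mm².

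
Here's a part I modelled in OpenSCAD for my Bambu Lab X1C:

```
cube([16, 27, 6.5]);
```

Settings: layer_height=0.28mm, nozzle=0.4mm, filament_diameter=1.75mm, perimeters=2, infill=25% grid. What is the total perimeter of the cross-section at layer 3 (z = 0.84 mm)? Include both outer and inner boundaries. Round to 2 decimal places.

86.00 mm

At z = 0.84 mm: the cube (footprint 16×27) is included at this height (perimeter 86.00 mm). Overall, the cross-section is a single solid region. Total boundary length (outer) = 86.00 mm.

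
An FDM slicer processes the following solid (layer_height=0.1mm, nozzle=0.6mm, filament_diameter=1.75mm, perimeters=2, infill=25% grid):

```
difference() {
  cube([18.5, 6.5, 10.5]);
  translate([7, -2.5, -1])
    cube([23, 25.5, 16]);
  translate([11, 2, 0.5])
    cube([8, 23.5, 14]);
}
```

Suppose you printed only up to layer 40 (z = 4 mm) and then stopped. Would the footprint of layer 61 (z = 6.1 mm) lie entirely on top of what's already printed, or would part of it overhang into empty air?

Compare the two slices. At z = 4: the cube (footprint 18.5×6.5) is included at this height (area 120.25 mm²); the 23×25.5 cube at (7, -2.5) contributes its full rectangle (area 586.50 mm²); the cube at (11, 2) (footprint 8×23.5) is included at this height (area 188.00 mm²); Taking the first minus the rest: starting from the 18.5×6.5 cube (120.25 mm²), the 23×25.5 cube at (7, -2.5) partially overlaps it — only the 74.75 mm² overlap (of its 586.50 mm²) is removed, clipping the outline; the 8×23.5 cube at (11, 2) misses the remaining region (no effect) — area = 45.50 mm². At z = 6.1: the cube (footprint 18.5×6.5) is included at this height (area 120.25 mm²); the cube at (7, -2.5) (footprint 23×25.5) is included at this height (area 586.50 mm²); the 8×23.5 cube at (11, 2) contributes its full rectangle (area 188.00 mm²); After the difference (first − rest): starting from the 18.5×6.5 cube (120.25 mm²), the 23×25.5 cube at (7, -2.5) partially overlaps it — only the 74.75 mm² overlap (of its 586.50 mm²) is removed, clipping the outline; the 8×23.5 cube at (11, 2) misses the remaining region (no effect) — area = 45.50 mm². Checking containment: the cross-section at z = 6.1 is a subset of the cross-section at z = 4.

entirely on top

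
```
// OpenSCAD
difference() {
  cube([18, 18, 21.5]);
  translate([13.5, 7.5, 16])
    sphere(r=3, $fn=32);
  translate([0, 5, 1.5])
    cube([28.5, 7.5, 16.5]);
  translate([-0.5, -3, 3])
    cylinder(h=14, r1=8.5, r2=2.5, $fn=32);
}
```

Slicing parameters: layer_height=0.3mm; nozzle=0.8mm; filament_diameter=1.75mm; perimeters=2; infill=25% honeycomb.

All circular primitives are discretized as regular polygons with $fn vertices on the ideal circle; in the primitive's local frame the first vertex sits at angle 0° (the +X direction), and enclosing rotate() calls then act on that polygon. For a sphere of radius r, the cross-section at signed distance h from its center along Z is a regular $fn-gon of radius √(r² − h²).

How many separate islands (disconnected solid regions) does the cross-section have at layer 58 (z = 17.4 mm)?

At z = 17.4 mm: the 18×18 cube contributes its full rectangle; the sphere at (13.5, 7.5): section is a regular 32-gon, circumradius = √(r²−h²) = √(3²−1.4²) = 2.653; the 28.5×7.5 cube at (0, 5) contributes its full rectangle; the cone at (-0.5, -3) is not intersected at this z (z outside [3, 17]); After the difference (first − rest): starting from the 18×18 cube, the r=3 sphere at (13.5, 7.5) lies wholly inside it (removes its full 21.97 mm² and its 16.64 mm outline becomes a hole wall); the 28.5×7.5 cube at (0, 5) partially overlaps it — only the 113.19 mm² overlap (of its 213.75 mm²) is removed, clipping the outline — 2 connected regions. Overall, the cross-section has 2 separate islands. Island count = 2.

2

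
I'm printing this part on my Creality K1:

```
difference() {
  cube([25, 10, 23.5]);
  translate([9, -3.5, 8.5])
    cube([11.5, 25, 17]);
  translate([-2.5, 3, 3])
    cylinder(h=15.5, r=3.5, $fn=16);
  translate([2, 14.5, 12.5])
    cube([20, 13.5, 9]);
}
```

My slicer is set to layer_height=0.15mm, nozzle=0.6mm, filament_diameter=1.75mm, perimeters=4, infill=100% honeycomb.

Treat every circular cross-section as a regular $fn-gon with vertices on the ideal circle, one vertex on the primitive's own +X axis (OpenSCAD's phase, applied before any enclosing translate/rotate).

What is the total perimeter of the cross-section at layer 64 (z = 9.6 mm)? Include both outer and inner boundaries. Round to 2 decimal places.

At z = 9.6 mm: the cube is present — its section is the full 25×10 rectangle (perimeter 70.00 mm); the cube at (9, -3.5) (footprint 11.5×25) is included at this height (perimeter 73.00 mm); the cylinder at (-2.5, 3): section is a regular 16-gon, circumradius r=3.5 (perimeter = 2·16·3.500·sin(180°/16) = 21.85 mm); the cube at (2, 14.5) is absent (z outside [12.5, 21.5]); After the difference (first − rest): starting from the 25×10 cube, the 11.5×25 cube at (9, -3.5) partially overlaps it — only the 115.00 mm² overlap (of its 287.50 mm²) is removed, clipping the outline; the r=3.5 cylinder at (-2.5, 3) partially overlaps it — only the 3.13 mm² overlap (of its 37.50 mm²) is removed, clipping the outline — boundary = 67.50 mm. Overall, the cross-section has 2 separate islands. Total boundary length (outer) = 67.50 mm.

67.50 mm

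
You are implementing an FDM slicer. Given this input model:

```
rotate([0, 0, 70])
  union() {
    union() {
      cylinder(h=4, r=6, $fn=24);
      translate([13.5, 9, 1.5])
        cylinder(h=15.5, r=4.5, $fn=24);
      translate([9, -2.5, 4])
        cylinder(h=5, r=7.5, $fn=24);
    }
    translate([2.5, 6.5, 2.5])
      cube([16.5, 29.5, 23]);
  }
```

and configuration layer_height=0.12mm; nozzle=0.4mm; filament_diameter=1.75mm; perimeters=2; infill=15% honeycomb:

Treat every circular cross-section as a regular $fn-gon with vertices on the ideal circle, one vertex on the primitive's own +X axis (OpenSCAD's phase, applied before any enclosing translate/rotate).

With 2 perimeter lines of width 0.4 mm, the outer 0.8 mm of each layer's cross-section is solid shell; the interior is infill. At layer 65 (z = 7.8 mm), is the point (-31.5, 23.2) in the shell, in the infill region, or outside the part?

At z = 7.8 mm: the cylinder is absent (z outside [0, 4]); the r=4.5 cylinder at (13.5, 9) gives a regular 24-gon of circumradius 4.5 (constant along its height); the r=7.5 cylinder at (9, -2.5) gives a regular 24-gon of circumradius 7.5 (constant along its height); Combining (union): the 2 present regions are separate (no shared area or edge), so areas and boundary lengths simply add and each stays a separate island — 2 connected regions; the 16.5×29.5 cube at (2.5, 6.5) contributes its full rectangle; Combining (union): the regions partially overlap (shared area 52.60 mm²), so overlapping operands fuse into one piece — 2 connected regions; (rotated 70° about Z; rotation is an isometry so areas/perimeters/island counts are preserved). Overall, the cross-section has 2 separate islands. Undo the 70° rotation: the query point maps to (11.027, 37.535) in the un-rotated model frame. The nearest boundary edge runs (2.50, 36.00)→(19.00, 36.00); distance from the point to it = 1.54 mm. The point is not inside any of the regions above, so it lies outside the cross-section (1.54 mm from the nearest boundary).

outside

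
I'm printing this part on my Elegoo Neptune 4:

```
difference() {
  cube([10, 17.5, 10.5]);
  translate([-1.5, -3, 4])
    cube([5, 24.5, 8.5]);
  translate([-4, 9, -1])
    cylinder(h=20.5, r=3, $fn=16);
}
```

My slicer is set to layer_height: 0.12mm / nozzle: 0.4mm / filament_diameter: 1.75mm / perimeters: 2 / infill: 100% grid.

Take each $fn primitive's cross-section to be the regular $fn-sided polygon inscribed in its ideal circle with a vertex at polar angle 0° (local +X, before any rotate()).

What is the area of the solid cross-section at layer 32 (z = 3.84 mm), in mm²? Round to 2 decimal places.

At z = 3.84 mm: the 10×17.5 cube contributes its full rectangle (area 175.00 mm²); the cube at (-1.5, -3) does not reach this height (z outside [4, 12.5]); the r=3 cylinder at (-4, 9) contributes a regular 16-gon of circumradius 3 (area = (16/2)·3.000²·sin(360°/16) = 27.55 mm²); After the difference (first − rest): starting from the 10×17.5 cube (175.00 mm²), the r=3 cylinder at (-4, 9) misses the remaining region (no effect) — area = 175.00 mm². Overall, the cross-section is a single solid region. Net area = 175.00 mm².

175.00 mm²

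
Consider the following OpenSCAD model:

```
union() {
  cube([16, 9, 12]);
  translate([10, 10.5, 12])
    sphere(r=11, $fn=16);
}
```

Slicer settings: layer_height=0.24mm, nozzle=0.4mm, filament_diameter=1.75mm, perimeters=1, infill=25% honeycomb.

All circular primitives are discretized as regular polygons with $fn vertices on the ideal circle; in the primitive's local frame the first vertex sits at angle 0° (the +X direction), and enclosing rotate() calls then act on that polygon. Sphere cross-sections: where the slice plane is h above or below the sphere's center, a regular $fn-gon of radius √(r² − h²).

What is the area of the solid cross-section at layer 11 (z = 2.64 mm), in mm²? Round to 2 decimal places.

212.00 mm²

At z = 2.64 mm: the 16×9 cube contributes its full rectangle (area 144.00 mm²); the sphere at (10, 10.5): section is a regular 16-gon, circumradius = √(r²−h²) = √(11²−9.36²) = 5.778 (area = (16/2)·5.778²·sin(360°/16) = 102.22 mm²); Merging all regions: the regions partially overlap — summed areas 246.22 mm² minus the doubly-counted overlap 34.22 mm² gives 212.00 mm² — area = 212.00 mm². Overall, the cross-section is a single solid region. Net area = 212.00 mm².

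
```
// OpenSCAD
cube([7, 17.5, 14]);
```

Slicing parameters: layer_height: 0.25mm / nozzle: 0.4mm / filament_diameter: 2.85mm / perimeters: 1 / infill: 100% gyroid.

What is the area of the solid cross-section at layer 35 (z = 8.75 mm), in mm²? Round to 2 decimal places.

At z = 8.75 mm: the cube is present — its section is the full 7×17.5 rectangle (area 122.50 mm²). Overall, the cross-section is a single solid region. Net area = 122.50 mm².

122.50 mm²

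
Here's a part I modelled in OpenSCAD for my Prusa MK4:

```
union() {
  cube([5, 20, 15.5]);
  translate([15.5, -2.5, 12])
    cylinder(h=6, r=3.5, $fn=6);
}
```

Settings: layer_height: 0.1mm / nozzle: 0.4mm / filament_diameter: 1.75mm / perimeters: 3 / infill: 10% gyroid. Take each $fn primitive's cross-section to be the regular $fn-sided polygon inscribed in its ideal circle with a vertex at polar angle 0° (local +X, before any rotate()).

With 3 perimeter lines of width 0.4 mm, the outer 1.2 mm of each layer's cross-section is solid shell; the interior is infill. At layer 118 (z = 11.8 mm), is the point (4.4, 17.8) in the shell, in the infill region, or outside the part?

At z = 11.8 mm: the cube (footprint 5×20) is included at this height; the cylinder at (15.5, -2.5) is not intersected at this z (z outside [12, 18]); Merging all regions: only the 5×20 cube is present, so the union is just that shape — 1 connected region. Overall, the cross-section is a single solid region. The nearest boundary edge runs (5.00, 0.00)→(5.00, 20.00); distance from the point to it = 0.60 mm. The point is inside the cross-section, 0.60 mm from the nearest boundary — within the 1.2 mm shell band (3 × 0.4).

shell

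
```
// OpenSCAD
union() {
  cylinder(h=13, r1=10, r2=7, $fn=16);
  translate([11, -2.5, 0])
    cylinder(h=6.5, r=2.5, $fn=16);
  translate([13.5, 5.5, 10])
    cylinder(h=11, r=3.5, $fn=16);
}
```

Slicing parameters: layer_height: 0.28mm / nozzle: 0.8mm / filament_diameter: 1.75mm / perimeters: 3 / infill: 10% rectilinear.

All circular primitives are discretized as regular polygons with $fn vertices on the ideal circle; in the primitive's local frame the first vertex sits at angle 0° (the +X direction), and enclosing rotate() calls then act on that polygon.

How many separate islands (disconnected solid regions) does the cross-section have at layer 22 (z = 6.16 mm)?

At z = 6.16 mm: the cone: at t=0.474 of its height the radius interpolates to r₁+(r₂−r₁)t = 8.578, giving a regular 16-gon of that circumradius; the cylinder at (11, -2.5): section is a regular 16-gon, circumradius r=2.5; the cylinder at (13.5, 5.5) is absent (z outside [10, 21]); Combining (union): the 2 present regions are separate (no shared area or edge), so areas and boundary lengths simply add and each stays a separate island — 2 connected regions. Overall, the cross-section has 2 separate islands. Island count = 2.

2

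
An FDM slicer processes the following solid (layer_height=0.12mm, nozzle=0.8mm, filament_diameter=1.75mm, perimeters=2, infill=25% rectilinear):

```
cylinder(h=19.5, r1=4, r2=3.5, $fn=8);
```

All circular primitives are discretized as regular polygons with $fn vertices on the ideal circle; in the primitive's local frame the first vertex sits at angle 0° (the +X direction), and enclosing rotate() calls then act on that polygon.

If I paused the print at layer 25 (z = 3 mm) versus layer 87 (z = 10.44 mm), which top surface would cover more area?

layer 25 (z = 3 mm)

Layer 25 (z = 3): the cone (r1=4→r2=3.5) has section circumradius 3.923 here — a regular 8-gon (area = (8/2)·3.923²·sin(360°/8) = 43.53 mm²). So its area = 43.53 mm². Layer 87 (z = 10.44): the cone (r1=4→r2=3.5) has section circumradius 3.732 here — a regular 8-gon (area = (8/2)·3.732²·sin(360°/8) = 39.40 mm²). So its area = 39.40 mm². Layer 25 is larger (43.53 vs 39.40 mm²).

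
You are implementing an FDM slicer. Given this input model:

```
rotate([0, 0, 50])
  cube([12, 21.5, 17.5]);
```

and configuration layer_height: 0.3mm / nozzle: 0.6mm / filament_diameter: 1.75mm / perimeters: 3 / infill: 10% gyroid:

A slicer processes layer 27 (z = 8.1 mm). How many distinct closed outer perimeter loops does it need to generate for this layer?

At z = 8.1 mm: the cube is present — its section is the full 12×21.5 rectangle; (whole slice rotated 50° about Z — lengths, areas and connectivity unchanged). The result has 1 disconnected region.

1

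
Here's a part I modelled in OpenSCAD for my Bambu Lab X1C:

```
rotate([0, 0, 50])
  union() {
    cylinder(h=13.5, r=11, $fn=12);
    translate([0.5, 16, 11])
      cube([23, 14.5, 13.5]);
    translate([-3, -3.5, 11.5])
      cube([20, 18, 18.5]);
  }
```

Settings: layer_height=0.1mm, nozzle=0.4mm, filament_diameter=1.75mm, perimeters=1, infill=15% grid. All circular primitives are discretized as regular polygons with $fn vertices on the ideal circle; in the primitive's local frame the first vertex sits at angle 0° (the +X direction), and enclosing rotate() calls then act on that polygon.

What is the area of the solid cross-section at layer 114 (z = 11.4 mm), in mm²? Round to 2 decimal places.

696.50 mm²

At z = 11.4 mm: the cylinder: section is a regular 12-gon, circumradius r=11 (area = (12/2)·11.000²·sin(360°/12) = 363.00 mm²); the 23×14.5 cube at (0.5, 16) contributes its full rectangle (area 333.50 mm²); the cube at (-3, -3.5) is absent (z outside [11.5, 30]); Combining (union): the 2 present regions are separate (no shared area or edge), so areas and boundary lengths simply add and each stays a separate island — area = 696.50 mm²; (whole slice rotated 50° about Z — lengths, areas and connectivity unchanged). Overall, the cross-section has 2 separate islands. Net area = 696.50 mm².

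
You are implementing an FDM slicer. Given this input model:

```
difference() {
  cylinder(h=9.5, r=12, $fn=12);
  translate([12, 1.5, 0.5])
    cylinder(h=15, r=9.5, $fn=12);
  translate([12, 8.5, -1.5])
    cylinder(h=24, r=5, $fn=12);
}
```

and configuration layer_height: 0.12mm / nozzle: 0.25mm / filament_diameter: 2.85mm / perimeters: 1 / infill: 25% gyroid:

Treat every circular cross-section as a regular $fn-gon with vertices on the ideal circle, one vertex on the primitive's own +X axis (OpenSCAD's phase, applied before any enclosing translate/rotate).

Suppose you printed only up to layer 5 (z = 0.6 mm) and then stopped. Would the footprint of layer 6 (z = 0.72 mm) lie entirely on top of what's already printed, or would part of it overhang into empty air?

entirely on top

Compare the two slices. At z = 0.6: the r=12 cylinder gives a regular 12-gon of circumradius 12 (constant along its height) (area = (12/2)·12.000²·sin(360°/12) = 432.00 mm²); the r=9.5 cylinder at (12, 1.5) gives a regular 12-gon of circumradius 9.5 (constant along its height) (area = (12/2)·9.500²·sin(360°/12) = 270.75 mm²); the cylinder at (12, 8.5): section is a regular 12-gon, circumradius r=5 (area = (12/2)·5.000²·sin(360°/12) = 75.00 mm²); Subtracting the remaining from the first: starting from the r=12 cylinder (432.00 mm²), the r=9.5 cylinder at (12, 1.5) partially overlaps it — only the 106.01 mm² overlap (of its 270.75 mm²) is removed, clipping the outline; the r=5 cylinder at (12, 8.5) misses the remaining region (no effect) — area = 325.99 mm². At z = 0.72: the r=12 cylinder gives a regular 12-gon of circumradius 12 (constant along its height) (area = (12/2)·12.000²·sin(360°/12) = 432.00 mm²); the r=9.5 cylinder at (12, 1.5) gives a regular 12-gon of circumradius 9.5 (constant along its height) (area = (12/2)·9.500²·sin(360°/12) = 270.75 mm²); the r=5 cylinder at (12, 8.5) gives a regular 12-gon of circumradius 5 (constant along its height) (area = (12/2)·5.000²·sin(360°/12) = 75.00 mm²); Taking the first minus the rest: starting from the r=12 cylinder (432.00 mm²), the r=9.5 cylinder at (12, 1.5) partially overlaps it — only the 106.01 mm² overlap (of its 270.75 mm²) is removed, clipping the outline; the r=5 cylinder at (12, 8.5) misses the remaining region (no effect) — area = 325.99 mm². Checking containment: the cross-section at z = 0.72 is a subset of the cross-section at z = 0.6.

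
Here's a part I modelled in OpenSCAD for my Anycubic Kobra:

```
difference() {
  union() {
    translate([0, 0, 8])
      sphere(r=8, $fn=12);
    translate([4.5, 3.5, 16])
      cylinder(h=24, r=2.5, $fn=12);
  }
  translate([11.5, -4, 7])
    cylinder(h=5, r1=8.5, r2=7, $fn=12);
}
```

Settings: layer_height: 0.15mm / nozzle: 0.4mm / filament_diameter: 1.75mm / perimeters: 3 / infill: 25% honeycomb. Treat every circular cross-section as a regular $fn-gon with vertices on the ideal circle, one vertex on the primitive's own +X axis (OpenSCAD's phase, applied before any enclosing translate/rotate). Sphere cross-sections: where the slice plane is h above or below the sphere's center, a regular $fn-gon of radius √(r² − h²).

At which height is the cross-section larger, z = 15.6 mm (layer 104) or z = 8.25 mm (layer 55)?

Layer 104 (z = 15.6): the r=8 sphere slices to a regular 12-gon of circumradius 2.498 (√(r²−h²) with h=7.6 from center) (area = (12/2)·2.498²·sin(360°/12) = 18.72 mm²); the cylinder at (4.5, 3.5) is not intersected at this z (z outside [16, 40]); Combining (union): only the r=8 sphere is present, so the union is just that shape — area = 18.72 mm²; the cone at (11.5, -4) is not intersected at this z (z outside [7, 12]); After the difference (first − rest): none of the subtracted shapes is present at this height, so that combined region is unchanged — area = 18.72 mm². So its area = 18.72 mm². Layer 55 (z = 8.25): the r=8 sphere slices to a regular 12-gon of circumradius 7.996 (√(r²−h²) with h=0.25 from center) (area = (12/2)·7.996²·sin(360°/12) = 191.81 mm²); the cylinder at (4.5, 3.5) is absent (z outside [16, 40]); Combining (union): only the r=8 sphere is present, so the union is just that shape — area = 191.81 mm²; the cone at (11.5, -4) (r1=8.5→r2=7) has section circumradius 8.125 here — a regular 12-gon (area = (12/2)·8.125²·sin(360°/12) = 198.05 mm²); Subtracting the remaining from the first: starting from the result so far (191.81 mm²), the cone at (11.5, -4) partially overlaps it — only the 24.26 mm² overlap (of its 198.05 mm²) is removed, clipping the outline — area = 167.56 mm². So its area = 167.56 mm². Layer 55 is larger (167.56 vs 18.72 mm²).

layer 55 (z = 8.25 mm)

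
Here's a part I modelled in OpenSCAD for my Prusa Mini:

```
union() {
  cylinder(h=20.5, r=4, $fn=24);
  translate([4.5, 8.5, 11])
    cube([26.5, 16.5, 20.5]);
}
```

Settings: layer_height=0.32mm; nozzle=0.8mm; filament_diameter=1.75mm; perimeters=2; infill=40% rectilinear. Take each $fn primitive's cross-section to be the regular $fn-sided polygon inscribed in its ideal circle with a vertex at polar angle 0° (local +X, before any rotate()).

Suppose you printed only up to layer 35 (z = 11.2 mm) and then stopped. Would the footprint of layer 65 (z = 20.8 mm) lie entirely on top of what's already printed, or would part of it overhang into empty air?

entirely on top

Compare the two slices. At z = 11.2: the cylinder: section is a regular 24-gon, circumradius r=4 (area = (24/2)·4.000²·sin(360°/24) = 49.69 mm²); the 26.5×16.5 cube at (4.5, 8.5) contributes its full rectangle (area 437.25 mm²); Combining (union): the 2 present regions are separate (no shared area or edge), so areas and boundary lengths simply add and each stays a separate island — area = 486.94 mm². At z = 20.8: the cylinder does not reach this height (z outside [0, 20.5]); the 26.5×16.5 cube at (4.5, 8.5) contributes its full rectangle (area 437.25 mm²); Merging all regions: only the 26.5×16.5 cube at (4.5, 8.5) is present, so the union is just that shape — area = 437.25 mm². Checking containment: the cross-section at z = 20.8 is a subset of the cross-section at z = 11.2.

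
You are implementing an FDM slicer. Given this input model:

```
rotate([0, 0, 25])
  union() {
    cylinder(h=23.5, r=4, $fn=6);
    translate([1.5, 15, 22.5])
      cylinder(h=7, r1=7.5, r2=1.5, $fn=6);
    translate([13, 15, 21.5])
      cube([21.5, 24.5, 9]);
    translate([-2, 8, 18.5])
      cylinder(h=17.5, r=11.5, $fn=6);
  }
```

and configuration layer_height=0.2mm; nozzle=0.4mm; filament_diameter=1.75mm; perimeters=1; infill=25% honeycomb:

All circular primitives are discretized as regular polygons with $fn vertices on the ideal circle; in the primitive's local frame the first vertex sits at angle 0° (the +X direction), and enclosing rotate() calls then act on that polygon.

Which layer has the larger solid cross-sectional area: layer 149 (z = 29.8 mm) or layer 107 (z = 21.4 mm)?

Layer 149 (z = 29.8): the cylinder is absent (z outside [0, 23.5]); the cone at (1.5, 15) is absent (z outside [22.5, 29.5]); the 21.5×24.5 cube at (13, 15) contributes its full rectangle (area 526.75 mm²); the r=11.5 cylinder at (-2, 8) contributes a regular 6-gon of circumradius 11.5 (area = (6/2)·11.500²·sin(360°/6) = 343.60 mm²); Taking the union: the 2 present regions are separate (no shared area or edge), so areas and boundary lengths simply add and each stays a separate island — area = 870.35 mm²; (rotated 25° about Z; rotation is an isometry so areas/perimeters/island counts are preserved). So its area = 870.35 mm². Layer 107 (z = 21.4): the r=4 cylinder gives a regular 6-gon of circumradius 4 (constant along its height) (area = (6/2)·4.000²·sin(360°/6) = 41.57 mm²); the cone at (1.5, 15) is not intersected at this z (z outside [22.5, 29.5]); the cube at (13, 15) is not intersected at this z (z outside [21.5, 30.5]); the r=11.5 cylinder at (-2, 8) contributes a regular 6-gon of circumradius 11.5 (area = (6/2)·11.500²·sin(360°/6) = 343.60 mm²); Combining (union): the regions partially overlap — summed areas 385.16 mm² minus the doubly-counted overlap 34.24 mm² gives 350.92 mm² — area = 350.92 mm²; (whole slice rotated 25° about Z — lengths, areas and connectivity unchanged). So its area = 350.92 mm². Layer 149 is larger (870.35 vs 350.92 mm²).

layer 149 (z = 29.8 mm)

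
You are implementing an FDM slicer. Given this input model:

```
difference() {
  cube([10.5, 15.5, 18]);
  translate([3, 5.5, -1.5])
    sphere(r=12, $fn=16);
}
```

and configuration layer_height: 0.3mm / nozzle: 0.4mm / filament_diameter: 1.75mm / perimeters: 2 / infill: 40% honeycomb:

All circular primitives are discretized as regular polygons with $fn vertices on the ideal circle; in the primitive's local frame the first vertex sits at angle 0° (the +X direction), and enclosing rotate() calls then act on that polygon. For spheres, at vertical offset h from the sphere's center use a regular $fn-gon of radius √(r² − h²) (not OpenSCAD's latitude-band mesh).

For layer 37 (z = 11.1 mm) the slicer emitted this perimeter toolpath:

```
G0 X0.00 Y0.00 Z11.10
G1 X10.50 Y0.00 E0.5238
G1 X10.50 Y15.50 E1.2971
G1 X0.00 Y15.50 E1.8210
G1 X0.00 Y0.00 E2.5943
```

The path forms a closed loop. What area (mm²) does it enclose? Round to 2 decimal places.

162.75 mm²

Apply the shoelace formula to the sequence of (X, Y) vertices; enclosed area = 162.75 mm².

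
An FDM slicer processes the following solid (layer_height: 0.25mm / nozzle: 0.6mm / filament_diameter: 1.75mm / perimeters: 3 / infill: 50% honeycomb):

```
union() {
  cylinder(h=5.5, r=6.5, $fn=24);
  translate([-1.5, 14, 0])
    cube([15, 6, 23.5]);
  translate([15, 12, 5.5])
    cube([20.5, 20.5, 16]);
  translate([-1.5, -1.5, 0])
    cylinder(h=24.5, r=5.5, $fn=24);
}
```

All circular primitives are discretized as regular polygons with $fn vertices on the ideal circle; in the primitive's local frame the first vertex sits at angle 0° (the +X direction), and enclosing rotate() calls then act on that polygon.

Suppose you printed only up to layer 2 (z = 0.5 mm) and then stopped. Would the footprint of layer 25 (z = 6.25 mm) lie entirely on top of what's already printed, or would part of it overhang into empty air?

Compare the two slices. At z = 0.5: the r=6.5 cylinder gives a regular 24-gon of circumradius 6.5 (constant along its height) (area = (24/2)·6.500²·sin(360°/24) = 131.22 mm²); the cube at (-1.5, 14) (footprint 15×6) is included at this height (area 90.00 mm²); the cube at (15, 12) is not intersected at this z (z outside [5.5, 21.5]); the cylinder at (-1.5, -1.5): section is a regular 24-gon, circumradius r=5.5 (area = (24/2)·5.500²·sin(360°/24) = 93.95 mm²); Taking the union: the regions partially overlap — summed areas 315.17 mm² minus the doubly-counted overlap 84.54 mm² gives 230.64 mm² — area = 230.64 mm². At z = 6.25: the cylinder does not reach this height (z outside [0, 5.5]); the cube at (-1.5, 14) is present — its section is the full 15×6 rectangle (area 90.00 mm²); the cube at (15, 12) (footprint 20.5×20.5) is included at this height (area 420.25 mm²); the cylinder at (-1.5, -1.5): section is a regular 24-gon, circumradius r=5.5 (area = (24/2)·5.500²·sin(360°/24) = 93.95 mm²); Taking the union: the 3 present regions are separate (no shared area or edge), so areas and boundary lengths simply add and each stays a separate island — area = 604.20 mm². Checking containment: at z = 6.25 the cross-section extends beyond the z = 0.5 cross-section by about 420.25 mm².

part overhangs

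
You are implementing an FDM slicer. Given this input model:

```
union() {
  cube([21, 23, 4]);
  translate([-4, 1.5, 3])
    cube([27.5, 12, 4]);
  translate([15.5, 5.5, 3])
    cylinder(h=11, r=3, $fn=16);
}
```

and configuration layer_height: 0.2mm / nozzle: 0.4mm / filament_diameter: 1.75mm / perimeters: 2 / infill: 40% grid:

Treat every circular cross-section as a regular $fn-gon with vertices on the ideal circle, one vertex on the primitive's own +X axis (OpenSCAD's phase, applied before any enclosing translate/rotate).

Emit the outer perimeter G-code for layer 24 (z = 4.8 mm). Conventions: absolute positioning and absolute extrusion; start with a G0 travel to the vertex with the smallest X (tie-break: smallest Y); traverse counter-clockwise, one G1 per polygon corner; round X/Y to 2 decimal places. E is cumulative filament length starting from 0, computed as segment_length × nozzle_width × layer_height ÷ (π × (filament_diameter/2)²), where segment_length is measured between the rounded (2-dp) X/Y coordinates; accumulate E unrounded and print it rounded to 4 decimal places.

G0 X-4.00 Y1.50 Z4.80
G1 X23.50 Y1.50 E0.9147
G1 X23.50 Y13.50 E1.3138
G1 X-4.00 Y13.50 E2.2284
G1 X-4.00 Y1.50 E2.6276

At z = 4.8 mm: the cube does not reach this height (z outside [0, 4]); the cube at (-4, 1.5) is present — its section is the full 27.5×12 rectangle; the cylinder at (15.5, 5.5): section is a regular 16-gon, circumradius r=3; Taking the union: the r=3 cylinder at (15.5, 5.5) lies entirely inside the 27.5×12 cube at (-4, 1.5), so the union is just the 27.5×12 cube at (-4, 1.5) — 1 connected region. The outline is a single polygon with 4 vertices. Extrusion per mm of travel: 0.4 × 0.2 / (π × 0.875²) = 0.033260. Accumulating E over each segment gives final E = 2.6276.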